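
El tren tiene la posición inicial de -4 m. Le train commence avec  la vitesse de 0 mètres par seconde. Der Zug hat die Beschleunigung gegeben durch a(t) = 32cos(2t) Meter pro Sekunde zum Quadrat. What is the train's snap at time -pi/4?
Starting from acceleration a(t) = 32·cos(2·t), we take 2 derivatives. Differentiating acceleration, we get jerk: j(t) = -64·sin(2·t). Differentiating jerk, we get snap: s(t) = -128·cos(2·t). Using s(t) = -128·cos(2·t) and substituting t = -pi/4, we find s = 0.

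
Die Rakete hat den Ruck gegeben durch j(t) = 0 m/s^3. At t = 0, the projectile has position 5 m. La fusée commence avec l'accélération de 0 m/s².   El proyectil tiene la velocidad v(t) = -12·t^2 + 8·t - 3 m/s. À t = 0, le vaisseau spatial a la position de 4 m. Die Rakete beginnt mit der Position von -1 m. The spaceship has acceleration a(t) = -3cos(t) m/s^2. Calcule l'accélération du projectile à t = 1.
Pour résoudre ceci, nous devons prendre 1 dérivée de notre équation de la vitesse v(t) = -12·t^2 + 8·t - 3. En prenant d/dt de v(t), nous trouvons a(t) = 8 - 24·t. Nous avons l'accélération a(t) = 8 - 24·t. En substituant t = 1: a(1) = -16.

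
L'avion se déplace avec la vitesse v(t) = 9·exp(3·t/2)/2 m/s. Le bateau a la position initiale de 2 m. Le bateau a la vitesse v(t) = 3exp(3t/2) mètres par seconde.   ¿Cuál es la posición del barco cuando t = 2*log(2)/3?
Debemos encontrar la antiderivada de nuestra ecuación de la velocidad v(t) = 3·exp(3·t/2) 1 vez. Integrando la velocidad y usando la condición inicial x(0) = 2, obtenemos x(t) = 2·exp(3·t/2). Tenemos la posición x(t) = 2·exp(3·t/2). Sustituyendo t = 2*log(2)/3: x(2*log(2)/3) = 4.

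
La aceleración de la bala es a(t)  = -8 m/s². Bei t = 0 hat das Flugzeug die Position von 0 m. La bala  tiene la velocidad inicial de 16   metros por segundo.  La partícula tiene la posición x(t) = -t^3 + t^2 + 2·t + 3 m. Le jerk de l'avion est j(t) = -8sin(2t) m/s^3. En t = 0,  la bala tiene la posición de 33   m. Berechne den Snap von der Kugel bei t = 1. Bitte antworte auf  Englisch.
Starting from acceleration a(t) = -8, we take 2 derivatives. Differentiating acceleration, we get jerk: j(t) = 0. Differentiating jerk, we get snap: s(t) = 0. We have snap s(t) = 0. Substituting t = 1: s(1) = 0.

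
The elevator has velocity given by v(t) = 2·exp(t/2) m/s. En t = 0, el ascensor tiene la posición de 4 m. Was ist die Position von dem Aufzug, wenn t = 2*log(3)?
Um dies zu lösen, müssen wir 1 Integral unserer Gleichung für die Geschwindigkeit v(t) = 2·exp(t/2) finden. Die Stammfunktion von der Geschwindigkeit ist die Position. Mit x(0) = 4 erhalten wir x(t) = 4·exp(t/2). Aus der Gleichung für die Position x(t) = 4·exp(t/2), setzen wir t = 2*log(3) ein und erhalten x = 12.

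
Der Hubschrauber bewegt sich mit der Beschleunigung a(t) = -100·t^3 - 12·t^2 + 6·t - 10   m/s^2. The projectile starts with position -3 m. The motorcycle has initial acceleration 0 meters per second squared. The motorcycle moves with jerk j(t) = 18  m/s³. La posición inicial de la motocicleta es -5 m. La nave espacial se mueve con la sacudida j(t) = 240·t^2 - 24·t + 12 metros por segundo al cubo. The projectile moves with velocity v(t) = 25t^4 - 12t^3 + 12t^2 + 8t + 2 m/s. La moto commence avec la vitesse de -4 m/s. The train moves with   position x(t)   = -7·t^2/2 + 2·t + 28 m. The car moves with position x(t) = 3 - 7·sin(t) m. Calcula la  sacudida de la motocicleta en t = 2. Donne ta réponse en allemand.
Wir haben den Ruck j(t) = 18. Durch Einsetzen von t = 2: j(2) = 18.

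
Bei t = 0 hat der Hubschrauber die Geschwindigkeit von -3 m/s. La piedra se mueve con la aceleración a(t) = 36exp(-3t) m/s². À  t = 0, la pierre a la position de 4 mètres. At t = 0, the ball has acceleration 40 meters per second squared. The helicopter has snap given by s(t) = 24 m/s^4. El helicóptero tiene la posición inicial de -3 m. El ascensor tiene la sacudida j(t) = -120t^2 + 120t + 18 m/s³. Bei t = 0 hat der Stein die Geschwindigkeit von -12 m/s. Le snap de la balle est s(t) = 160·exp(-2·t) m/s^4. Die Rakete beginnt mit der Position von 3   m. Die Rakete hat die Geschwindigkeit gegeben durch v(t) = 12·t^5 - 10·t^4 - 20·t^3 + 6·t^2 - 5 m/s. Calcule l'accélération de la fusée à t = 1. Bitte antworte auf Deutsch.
Um dies zu lösen, müssen wir 1 Ableitung unserer Gleichung für die Geschwindigkeit v(t) = 12·t^5 - 10·t^4 - 20·t^3 + 6·t^2 - 5 nehmen. Die Ableitung von der Geschwindigkeit ergibt die Beschleunigung: a(t) = 60·t^4 - 40·t^3 - 60·t^2 + 12·t. Wir haben die Beschleunigung a(t) = 60·t^4 - 40·t^3 - 60·t^2 + 12·t. Durch Einsetzen von t = 1: a(1) = -28.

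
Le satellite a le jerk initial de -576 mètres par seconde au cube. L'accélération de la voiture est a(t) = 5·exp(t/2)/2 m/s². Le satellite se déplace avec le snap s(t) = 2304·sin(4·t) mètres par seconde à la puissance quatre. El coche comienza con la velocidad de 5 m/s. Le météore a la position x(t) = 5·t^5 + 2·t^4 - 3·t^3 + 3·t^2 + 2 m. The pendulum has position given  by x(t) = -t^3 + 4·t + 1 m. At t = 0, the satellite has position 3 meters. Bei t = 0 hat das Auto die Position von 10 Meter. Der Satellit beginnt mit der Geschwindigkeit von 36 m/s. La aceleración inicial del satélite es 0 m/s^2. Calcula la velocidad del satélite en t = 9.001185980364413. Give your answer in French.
En partant du snap s(t) = 2304·sin(4·t), nous prenons 3 primitives. En prenant ∫s(t)dt et en appliquant j(0) = -576, nous trouvons j(t) = -576·cos(4·t). En prenant ∫j(t)dt et en appliquant a(0) = 0, nous trouvons a(t) = -144·sin(4·t). La primitive de l'accélération, avec v(0) = 36, donne la vitesse: v(t) = 36·cos(4·t). Nous avons la vitesse v(t) = 36·cos(4·t). En substituant t = 9.001185980364413: v(9.001185980364413) = -4.43726447022606.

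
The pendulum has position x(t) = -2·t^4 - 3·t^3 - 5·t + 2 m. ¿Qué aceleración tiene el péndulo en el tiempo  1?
Para resolver esto, necesitamos tomar 2 derivadas de nuestra ecuación de la posición x(t) = -2·t^4 - 3·t^3 - 5·t + 2. La derivada de la posición da la velocidad: v(t) = -8·t^3 - 9·t^2 - 5. La derivada de la velocidad da la aceleración: a(t) = -24·t^2 - 18·t. De la ecuación de la aceleración a(t) = -24·t^2 - 18·t, sustituimos t = 1 para obtener a = -42.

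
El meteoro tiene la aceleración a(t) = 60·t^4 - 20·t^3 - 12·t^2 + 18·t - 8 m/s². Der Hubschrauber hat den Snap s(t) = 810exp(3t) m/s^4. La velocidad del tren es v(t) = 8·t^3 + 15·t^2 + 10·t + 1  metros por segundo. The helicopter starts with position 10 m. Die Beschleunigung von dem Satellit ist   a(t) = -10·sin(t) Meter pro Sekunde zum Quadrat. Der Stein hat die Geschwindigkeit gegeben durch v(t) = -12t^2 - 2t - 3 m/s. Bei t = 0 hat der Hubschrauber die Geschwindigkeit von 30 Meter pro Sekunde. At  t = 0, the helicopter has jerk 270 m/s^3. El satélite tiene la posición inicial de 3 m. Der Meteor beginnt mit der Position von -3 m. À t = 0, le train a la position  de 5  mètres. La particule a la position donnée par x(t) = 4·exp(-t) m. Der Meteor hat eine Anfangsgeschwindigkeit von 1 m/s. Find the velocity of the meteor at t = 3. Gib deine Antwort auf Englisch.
To find the answer, we compute 1 antiderivative of a(t) = 60·t^4 - 20·t^3 - 12·t^2 + 18·t - 8. The antiderivative of acceleration, with v(0) = 1, gives velocity: v(t) = 12·t^5 - 5·t^4 - 4·t^3 + 9·t^2 - 8·t + 1. Using v(t) = 12·t^5 - 5·t^4 - 4·t^3 + 9·t^2 - 8·t + 1 and substituting t = 3, we find v = 2461.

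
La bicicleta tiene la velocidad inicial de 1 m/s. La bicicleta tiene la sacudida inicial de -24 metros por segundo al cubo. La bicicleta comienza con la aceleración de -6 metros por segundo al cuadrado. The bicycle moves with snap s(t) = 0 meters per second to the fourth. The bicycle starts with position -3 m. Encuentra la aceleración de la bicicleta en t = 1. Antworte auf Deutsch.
Wir müssen das Integral unserer Gleichung für den Snap s(t) = 0 2-mal finden. Die Stammfunktion von dem Snap ist der Ruck. Mit j(0) = -24 erhalten wir j(t) = -24. Das Integral von dem Ruck ist die Beschleunigung. Mit a(0) = -6 erhalten wir a(t) = -24·t - 6. Aus der Gleichung für die Beschleunigung a(t) = -24·t - 6, setzen wir t = 1 ein und erhalten a = -30.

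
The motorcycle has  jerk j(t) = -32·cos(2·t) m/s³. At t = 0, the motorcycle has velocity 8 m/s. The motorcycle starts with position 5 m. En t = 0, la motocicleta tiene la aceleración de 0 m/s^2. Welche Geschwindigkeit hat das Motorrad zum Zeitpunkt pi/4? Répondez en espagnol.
Partiendo de la sacudida j(t) = -32·cos(2·t), tomamos 2 integrales. Integrando la sacudida y usando la condición inicial a(0) = 0, obtenemos a(t) = -16·sin(2·t). La integral de la aceleración, con v(0) = 8, da la velocidad: v(t) = 8·cos(2·t). Tenemos la velocidad v(t) = 8·cos(2·t). Sustituyendo t = pi/4: v(pi/4) = 0.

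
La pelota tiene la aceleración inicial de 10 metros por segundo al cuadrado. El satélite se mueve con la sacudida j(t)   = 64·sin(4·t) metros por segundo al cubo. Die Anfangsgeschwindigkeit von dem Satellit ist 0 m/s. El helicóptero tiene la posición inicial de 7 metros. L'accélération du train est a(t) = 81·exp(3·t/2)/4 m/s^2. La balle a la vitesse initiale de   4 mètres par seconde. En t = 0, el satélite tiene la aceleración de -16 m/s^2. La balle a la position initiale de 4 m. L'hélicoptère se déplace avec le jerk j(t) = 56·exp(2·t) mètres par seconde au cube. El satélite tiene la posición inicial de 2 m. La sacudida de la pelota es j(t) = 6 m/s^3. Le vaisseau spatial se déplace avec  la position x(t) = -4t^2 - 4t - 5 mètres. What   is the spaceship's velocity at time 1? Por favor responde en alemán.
Wir müssen unsere Gleichung für die Position x(t) = -4·t^2 - 4·t - 5 1-mal ableiten. Die Ableitung von der Position ergibt die Geschwindigkeit: v(t) = -8·t - 4. Wir haben die Geschwindigkeit v(t) = -8·t - 4. Durch Einsetzen von t = 1: v(1) = -12.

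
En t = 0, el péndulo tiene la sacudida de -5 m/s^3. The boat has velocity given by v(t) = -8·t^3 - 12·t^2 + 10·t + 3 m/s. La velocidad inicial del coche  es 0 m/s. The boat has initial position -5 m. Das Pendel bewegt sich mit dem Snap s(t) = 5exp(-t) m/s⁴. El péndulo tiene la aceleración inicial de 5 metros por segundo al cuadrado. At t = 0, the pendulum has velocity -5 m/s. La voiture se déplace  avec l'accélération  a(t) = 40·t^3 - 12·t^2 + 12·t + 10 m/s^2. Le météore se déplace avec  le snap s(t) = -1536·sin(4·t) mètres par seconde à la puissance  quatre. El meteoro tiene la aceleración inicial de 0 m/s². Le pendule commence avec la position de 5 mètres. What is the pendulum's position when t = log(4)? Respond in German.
Um dies zu lösen, müssen wir 4 Stammfunktionen unserer Gleichung für den Snap s(t) = 5·exp(-t) finden. Durch Integration von dem Snap und Verwendung der Anfangsbedingung j(0) = -5, erhalten wir j(t) = -5·exp(-t). Mit ∫j(t)dt und Anwendung von a(0) = 5, finden wir a(t) = 5·exp(-t). Mit ∫a(t)dt und Anwendung von v(0) = -5, finden wir v(t) = -5·exp(-t). Das Integral von der Geschwindigkeit ist die Position. Mit x(0) = 5 erhalten wir x(t) = 5·exp(-t). Mit x(t) = 5·exp(-t) und Einsetzen von t = log(4), finden wir x = 5/4.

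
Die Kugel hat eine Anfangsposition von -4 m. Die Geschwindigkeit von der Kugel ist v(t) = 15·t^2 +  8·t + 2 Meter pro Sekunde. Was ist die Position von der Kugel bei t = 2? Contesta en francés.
Pour résoudre ceci, nous devons prendre 1 primitive de notre équation de la vitesse v(t) = 15·t^2 + 8·t + 2. L'intégrale de la vitesse est la position. En utilisant x(0) = -4, nous obtenons x(t) = 5·t^3 + 4·t^2 + 2·t - 4. De l'équation de la position x(t) = 5·t^3 + 4·t^2 + 2·t - 4, nous substituons t = 2 pour obtenir x = 56.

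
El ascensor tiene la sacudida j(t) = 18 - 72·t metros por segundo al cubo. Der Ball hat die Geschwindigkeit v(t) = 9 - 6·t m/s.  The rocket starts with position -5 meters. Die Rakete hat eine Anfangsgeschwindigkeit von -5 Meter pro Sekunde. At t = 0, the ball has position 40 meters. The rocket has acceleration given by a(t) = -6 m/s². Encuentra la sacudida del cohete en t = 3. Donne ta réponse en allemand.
Wir müssen unsere Gleichung für die Beschleunigung a(t) = -6 1-mal ableiten. Durch Ableiten von der Beschleunigung erhalten wir den Ruck: j(t) = 0. Aus der Gleichung für den Ruck j(t) = 0, setzen wir t = 3 ein und erhalten j = 0.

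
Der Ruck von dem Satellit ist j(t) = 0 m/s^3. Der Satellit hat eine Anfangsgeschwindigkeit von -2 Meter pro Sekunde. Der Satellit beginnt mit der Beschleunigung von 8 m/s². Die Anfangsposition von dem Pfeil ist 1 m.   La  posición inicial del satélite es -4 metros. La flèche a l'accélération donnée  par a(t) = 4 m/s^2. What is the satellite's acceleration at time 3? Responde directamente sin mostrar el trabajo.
At t = 3, a = 8.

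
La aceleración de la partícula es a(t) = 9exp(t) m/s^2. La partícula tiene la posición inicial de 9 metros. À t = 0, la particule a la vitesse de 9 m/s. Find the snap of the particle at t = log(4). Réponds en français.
En partant de l'accélération a(t) = 9·exp(t), nous prenons 2 dérivées. En prenant d/dt de a(t), nous trouvons j(t) = 9·exp(t). En dérivant le jerk, nous obtenons le snap: s(t) = 9·exp(t). En utilisant s(t) = 9·exp(t) et en substituant t = log(4), nous trouvons s = 36.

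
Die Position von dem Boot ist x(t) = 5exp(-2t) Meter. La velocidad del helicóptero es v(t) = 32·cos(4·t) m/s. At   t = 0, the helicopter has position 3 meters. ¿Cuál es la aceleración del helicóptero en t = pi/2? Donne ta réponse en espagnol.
Partiendo de la velocidad v(t) = 32·cos(4·t), tomamos 1 derivada. La derivada de la velocidad da la aceleración: a(t) = -128·sin(4·t). Usando a(t) = -128·sin(4·t) y sustituyendo t = pi/2, encontramos a = 0.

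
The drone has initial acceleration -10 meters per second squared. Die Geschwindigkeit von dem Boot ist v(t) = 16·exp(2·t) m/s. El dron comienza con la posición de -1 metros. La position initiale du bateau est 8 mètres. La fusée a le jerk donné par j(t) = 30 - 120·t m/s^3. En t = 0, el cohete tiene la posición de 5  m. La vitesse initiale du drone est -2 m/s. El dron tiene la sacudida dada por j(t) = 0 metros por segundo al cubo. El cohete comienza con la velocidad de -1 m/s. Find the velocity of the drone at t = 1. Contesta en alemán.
Wir müssen das Integral unserer Gleichung für den Ruck j(t) = 0 2-mal finden. Das Integral von dem Ruck ist die Beschleunigung. Mit a(0) = -10 erhalten wir a(t) = -10. Die Stammfunktion von der Beschleunigung, mit v(0) = -2, ergibt die Geschwindigkeit: v(t) = -10·t - 2. Mit v(t) = -10·t - 2 und Einsetzen von t = 1, finden wir v = -12.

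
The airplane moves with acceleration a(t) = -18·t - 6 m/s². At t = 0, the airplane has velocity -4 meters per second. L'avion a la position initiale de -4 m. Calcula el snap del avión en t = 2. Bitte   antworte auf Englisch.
Starting from acceleration a(t) = -18·t - 6, we take 2 derivatives. Differentiating acceleration, we get jerk: j(t) = -18. Taking d/dt of j(t), we find s(t) = 0. From the given snap equation s(t) = 0, we substitute t = 2 to get s = 0.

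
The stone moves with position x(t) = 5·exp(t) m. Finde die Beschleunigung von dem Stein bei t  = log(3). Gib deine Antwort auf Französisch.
Pour résoudre ceci, nous devons prendre 2 dérivées de notre équation de la position x(t) = 5·exp(t). La dérivée de la position donne la vitesse: v(t) = 5·exp(t). En dérivant la vitesse, nous obtenons l'accélération: a(t) = 5·exp(t). En utilisant a(t) = 5·exp(t) et en substituant t = log(3), nous trouvons a = 15.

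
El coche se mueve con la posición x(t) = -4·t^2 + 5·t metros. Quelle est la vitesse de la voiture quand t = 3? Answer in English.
To solve this, we need to take 1 derivative of our position equation x(t) = -4·t^2 + 5·t. Taking d/dt of x(t), we find v(t) = 5 - 8·t. We have velocity v(t) = 5 - 8·t. Substituting t = 3: v(3) = -19.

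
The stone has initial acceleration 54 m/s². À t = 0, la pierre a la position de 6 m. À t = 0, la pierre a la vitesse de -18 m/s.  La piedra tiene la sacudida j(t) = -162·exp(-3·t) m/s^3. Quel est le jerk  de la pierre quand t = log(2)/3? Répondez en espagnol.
Usando j(t) = -162·exp(-3·t) y sustituyendo t = log(2)/3, encontramos j = -81.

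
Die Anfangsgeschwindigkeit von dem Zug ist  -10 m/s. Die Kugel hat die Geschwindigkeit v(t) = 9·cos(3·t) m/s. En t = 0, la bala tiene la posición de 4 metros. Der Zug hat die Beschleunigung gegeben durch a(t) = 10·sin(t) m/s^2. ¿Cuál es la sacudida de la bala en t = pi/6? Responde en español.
Para resolver esto, necesitamos tomar 2 derivadas de nuestra ecuación de la velocidad v(t) = 9·cos(3·t). Tomando d/dt de v(t), encontramos a(t) = -27·sin(3·t). Derivando la aceleración, obtenemos la sacudida: j(t) = -81·cos(3·t). Tenemos la sacudida j(t) = -81·cos(3·t). Sustituyendo t = pi/6: j(pi/6) = 0.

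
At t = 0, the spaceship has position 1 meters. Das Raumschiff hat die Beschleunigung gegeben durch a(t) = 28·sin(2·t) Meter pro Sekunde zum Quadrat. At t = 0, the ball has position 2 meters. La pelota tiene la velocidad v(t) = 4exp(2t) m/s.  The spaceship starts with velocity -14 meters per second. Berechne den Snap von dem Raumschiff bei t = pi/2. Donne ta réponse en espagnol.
Debemos derivar nuestra ecuación de la aceleración a(t) = 28·sin(2·t) 2 veces. La derivada de la aceleración da la sacudida: j(t) = 56·cos(2·t). La derivada de la sacudida da el snap: s(t) = -112·sin(2·t). Tenemos el snap s(t) = -112·sin(2·t). Sustituyendo t = pi/2: s(pi/2) = 0.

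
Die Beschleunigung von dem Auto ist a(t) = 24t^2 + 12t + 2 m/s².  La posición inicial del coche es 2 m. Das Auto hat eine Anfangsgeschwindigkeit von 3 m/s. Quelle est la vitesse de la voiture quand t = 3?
Nous devons intégrer notre équation de l'accélération a(t) = 24·t^2 + 12·t + 2 1 fois. L'intégrale de l'accélération est la vitesse. En utilisant v(0) = 3, nous obtenons v(t) = 8·t^3 + 6·t^2 + 2·t + 3. En utilisant v(t) = 8·t^3 + 6·t^2 + 2·t + 3 et en substituant t = 3, nous trouvons v = 279.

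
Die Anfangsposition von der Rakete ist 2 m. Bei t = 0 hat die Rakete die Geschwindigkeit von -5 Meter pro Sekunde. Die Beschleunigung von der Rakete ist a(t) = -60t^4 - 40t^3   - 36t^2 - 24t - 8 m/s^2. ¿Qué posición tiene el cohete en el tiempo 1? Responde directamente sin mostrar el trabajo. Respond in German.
Die Antwort ist -18.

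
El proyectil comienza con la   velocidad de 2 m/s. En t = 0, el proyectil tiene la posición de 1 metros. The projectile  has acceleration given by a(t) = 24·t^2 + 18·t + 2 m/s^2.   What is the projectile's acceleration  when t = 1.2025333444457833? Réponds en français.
En utilisant a(t) = 24·t^2 + 18·t + 2 et en substituant t = 1.2025333444457833, nous trouvons a = 58.3516748681192.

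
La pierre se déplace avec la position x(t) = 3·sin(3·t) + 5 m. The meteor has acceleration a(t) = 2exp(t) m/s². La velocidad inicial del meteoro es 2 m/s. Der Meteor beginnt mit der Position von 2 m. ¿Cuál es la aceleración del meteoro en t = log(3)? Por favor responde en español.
Tenemos la aceleración a(t) = 2·exp(t). Sustituyendo t = log(3): a(log(3)) = 6.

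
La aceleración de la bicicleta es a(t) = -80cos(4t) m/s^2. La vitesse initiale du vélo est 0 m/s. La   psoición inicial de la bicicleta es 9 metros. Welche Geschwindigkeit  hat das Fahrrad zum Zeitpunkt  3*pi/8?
Wir müssen unsere Gleichung für die Beschleunigung a(t) = -80·cos(4·t) 1-mal integrieren. Die Stammfunktion von der Beschleunigung, mit v(0) = 0, ergibt die Geschwindigkeit: v(t) = -20·sin(4·t). Aus der Gleichung für die Geschwindigkeit v(t) = -20·sin(4·t), setzen wir t = 3*pi/8 ein und erhalten v = 20.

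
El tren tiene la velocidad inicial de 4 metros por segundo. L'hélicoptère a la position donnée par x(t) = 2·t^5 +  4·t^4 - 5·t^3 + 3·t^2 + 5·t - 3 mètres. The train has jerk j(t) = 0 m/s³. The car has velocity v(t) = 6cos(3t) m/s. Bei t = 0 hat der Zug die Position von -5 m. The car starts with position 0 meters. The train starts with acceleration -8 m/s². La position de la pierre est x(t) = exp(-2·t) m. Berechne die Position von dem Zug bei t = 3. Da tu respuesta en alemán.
Um dies zu lösen, müssen wir 3 Stammfunktionen unserer Gleichung für den Ruck j(t) = 0 finden. Das Integral von dem Ruck, mit a(0) = -8, ergibt die Beschleunigung: a(t) = -8. Durch Integration von der Beschleunigung und Verwendung der Anfangsbedingung v(0) = 4, erhalten wir v(t) = 4 - 8·t. Die Stammfunktion von der Geschwindigkeit, mit x(0) = -5, ergibt die Position: x(t) = -4·t^2 + 4·t - 5. Wir haben die Position x(t) = -4·t^2 + 4·t - 5. Durch Einsetzen von t = 3: x(3) = -29.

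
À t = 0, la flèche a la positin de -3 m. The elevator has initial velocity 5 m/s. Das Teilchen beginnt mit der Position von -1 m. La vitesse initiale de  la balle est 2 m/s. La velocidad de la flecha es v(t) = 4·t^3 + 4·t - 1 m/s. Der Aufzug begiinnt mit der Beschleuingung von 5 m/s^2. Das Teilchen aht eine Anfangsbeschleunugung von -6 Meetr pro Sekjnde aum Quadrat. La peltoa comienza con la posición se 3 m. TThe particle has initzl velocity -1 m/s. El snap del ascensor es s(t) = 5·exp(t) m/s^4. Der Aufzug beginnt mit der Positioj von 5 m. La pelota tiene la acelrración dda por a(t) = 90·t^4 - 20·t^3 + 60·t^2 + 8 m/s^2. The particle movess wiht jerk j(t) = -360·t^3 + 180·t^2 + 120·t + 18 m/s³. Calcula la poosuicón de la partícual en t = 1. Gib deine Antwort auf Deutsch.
Wir müssen das Integral unserer Gleichung für den Ruck j(t) = -360·t^3 + 180·t^2 + 120·t + 18 3-mal finden. Die Stammfunktion von dem Ruck, mit a(0) = -6, ergibt die Beschleunigung: a(t) = -90·t^4 + 60·t^3 + 60·t^2 + 18·t - 6. Das Integral von der Beschleunigung ist die Geschwindigkeit. Mit v(0) = -1 erhalten wir v(t) = -18·t^5 + 15·t^4 + 20·t^3 + 9·t^2 - 6·t - 1. Mit ∫v(t)dt und Anwendung von x(0) = -1, finden wir x(t) = -3·t^6 + 3·t^5 + 5·t^4 + 3·t^3 - 3·t^2 - t - 1. Aus der Gleichung für die Position x(t) = -3·t^6 + 3·t^5 + 5·t^4 + 3·t^3 - 3·t^2 - t - 1, setzen wir t = 1 ein und erhalten x = 3.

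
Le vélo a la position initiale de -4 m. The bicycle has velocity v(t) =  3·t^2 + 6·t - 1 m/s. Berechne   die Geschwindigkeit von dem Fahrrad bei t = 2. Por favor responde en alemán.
Mit v(t) = 3·t^2 + 6·t - 1 und Einsetzen von t = 2, finden wir v = 23.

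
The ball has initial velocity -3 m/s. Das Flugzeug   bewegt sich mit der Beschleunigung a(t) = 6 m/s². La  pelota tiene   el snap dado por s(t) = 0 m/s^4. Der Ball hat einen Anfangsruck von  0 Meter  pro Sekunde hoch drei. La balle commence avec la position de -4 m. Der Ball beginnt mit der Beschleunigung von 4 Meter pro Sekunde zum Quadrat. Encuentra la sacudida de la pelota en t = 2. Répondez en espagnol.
Debemos encontrar la integral de nuestra ecuación del snap s(t) = 0 1 vez. Integrando el snap y usando la condición inicial j(0) = 0, obtenemos j(t) = 0. Tenemos la sacudida j(t) = 0. Sustituyendo t = 2: j(2) = 0.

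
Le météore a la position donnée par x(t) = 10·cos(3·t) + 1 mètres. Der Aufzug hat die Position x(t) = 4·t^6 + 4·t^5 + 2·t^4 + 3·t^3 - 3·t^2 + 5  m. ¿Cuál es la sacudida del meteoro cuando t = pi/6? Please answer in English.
To solve this, we need to take 3 derivatives of our position equation x(t) = 10·cos(3·t) + 1. Differentiating position, we get velocity: v(t) = -30·sin(3·t). The derivative of velocity gives acceleration: a(t) = -90·cos(3·t). Differentiating acceleration, we get jerk: j(t) = 270·sin(3·t). Using j(t) = 270·sin(3·t) and substituting t = pi/6, we find j = 270.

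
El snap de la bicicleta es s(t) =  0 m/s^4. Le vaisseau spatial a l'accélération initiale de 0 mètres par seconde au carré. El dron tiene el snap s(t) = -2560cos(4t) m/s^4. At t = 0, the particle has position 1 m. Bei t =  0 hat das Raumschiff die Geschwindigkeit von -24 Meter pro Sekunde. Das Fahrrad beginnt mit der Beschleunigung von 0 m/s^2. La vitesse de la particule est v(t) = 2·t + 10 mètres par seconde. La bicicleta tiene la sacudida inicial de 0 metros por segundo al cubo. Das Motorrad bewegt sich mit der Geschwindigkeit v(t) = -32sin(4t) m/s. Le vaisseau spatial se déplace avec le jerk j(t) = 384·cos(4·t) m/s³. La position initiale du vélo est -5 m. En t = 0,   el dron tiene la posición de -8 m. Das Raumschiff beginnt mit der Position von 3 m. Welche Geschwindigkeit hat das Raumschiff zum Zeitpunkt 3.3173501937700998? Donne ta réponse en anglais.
We need to integrate our jerk equation j(t) = 384·cos(4·t) 2 times. Integrating jerk and using the initial condition a(0) = 0, we get a(t) = 96·sin(4·t). The integral of acceleration is velocity. Using v(0) = -24, we get v(t) = -24·cos(4·t). Using v(t) = -24·cos(4·t) and substituting t = 3.3173501937700998, we find v = -18.3092782992093.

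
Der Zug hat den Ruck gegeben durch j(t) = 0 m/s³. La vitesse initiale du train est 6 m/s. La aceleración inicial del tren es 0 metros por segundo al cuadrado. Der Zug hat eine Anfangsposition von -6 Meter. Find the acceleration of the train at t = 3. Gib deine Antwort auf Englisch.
We must find the integral of our jerk equation j(t) = 0 1 time. Integrating jerk and using the initial condition a(0) = 0, we get a(t) = 0. From the given acceleration equation a(t) = 0, we substitute t = 3 to get a = 0.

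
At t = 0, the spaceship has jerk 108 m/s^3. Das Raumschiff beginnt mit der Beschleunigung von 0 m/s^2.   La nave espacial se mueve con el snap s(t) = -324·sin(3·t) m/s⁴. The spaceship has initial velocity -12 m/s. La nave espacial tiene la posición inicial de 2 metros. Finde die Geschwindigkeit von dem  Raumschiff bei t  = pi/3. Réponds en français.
Nous devons intégrer notre équation du snap s(t) = -324·sin(3·t) 3 fois. La primitive du snap est le jerk. En utilisant j(0) = 108, nous obtenons j(t) = 108·cos(3·t). L'intégrale du jerk, avec a(0) = 0, donne l'accélération: a(t) = 36·sin(3·t). En prenant ∫a(t)dt et en appliquant v(0) = -12, nous trouvons v(t) = -12·cos(3·t). Nous avons la vitesse v(t) = -12·cos(3·t). En substituant t = pi/3: v(pi/3) = 12.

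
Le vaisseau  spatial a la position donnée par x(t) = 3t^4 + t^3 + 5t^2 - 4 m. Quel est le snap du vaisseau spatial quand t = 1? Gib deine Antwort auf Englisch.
Starting from position x(t) = 3·t^4 + t^3 + 5·t^2 - 4, we take 4 derivatives. Differentiating position, we get velocity: v(t) = 12·t^3 + 3·t^2 + 10·t. Taking d/dt of v(t), we find a(t) = 36·t^2 + 6·t + 10. Differentiating acceleration, we get jerk: j(t) = 72·t + 6. Differentiating jerk, we get snap: s(t) = 72. From the given snap equation s(t) = 72, we substitute t = 1 to get s = 72.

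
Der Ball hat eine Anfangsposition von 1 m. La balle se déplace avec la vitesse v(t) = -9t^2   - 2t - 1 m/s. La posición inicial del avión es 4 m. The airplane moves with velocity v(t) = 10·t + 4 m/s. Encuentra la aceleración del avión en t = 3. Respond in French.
Nous devons dériver notre équation de la vitesse v(t) = 10·t + 4 1 fois. En dérivant la vitesse, nous obtenons l'accélération: a(t) = 10. Nous avons l'accélération a(t) = 10. En substituant t = 3: a(3) = 10.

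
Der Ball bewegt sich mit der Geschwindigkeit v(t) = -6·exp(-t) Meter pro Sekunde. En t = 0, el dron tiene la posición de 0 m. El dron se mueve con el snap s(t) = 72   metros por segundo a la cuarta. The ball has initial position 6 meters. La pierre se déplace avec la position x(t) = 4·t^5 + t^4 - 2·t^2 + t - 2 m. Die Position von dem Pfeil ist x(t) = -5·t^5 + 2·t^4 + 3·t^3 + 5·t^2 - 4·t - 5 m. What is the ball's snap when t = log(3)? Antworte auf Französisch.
En partant de la vitesse v(t) = -6·exp(-t), nous prenons 3 dérivées. En dérivant la vitesse, nous obtenons l'accélération: a(t) = 6·exp(-t). En prenant d/dt de a(t), nous trouvons j(t) = -6·exp(-t). La dérivée du jerk donne le snap: s(t) = 6·exp(-t). En utilisant s(t) = 6·exp(-t) et en substituant t = log(3), nous trouvons s = 2.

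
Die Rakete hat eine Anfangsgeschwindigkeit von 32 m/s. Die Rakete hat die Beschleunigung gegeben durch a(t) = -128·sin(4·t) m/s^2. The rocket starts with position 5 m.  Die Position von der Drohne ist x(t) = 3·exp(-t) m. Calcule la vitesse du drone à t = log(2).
Pour résoudre ceci, nous devons prendre 1 dérivée de notre équation de la position x(t) = 3·exp(-t). La dérivée de la position donne la vitesse: v(t) = -3·exp(-t). En utilisant v(t) = -3·exp(-t) et en substituant t = log(2), nous trouvons v = -3/2.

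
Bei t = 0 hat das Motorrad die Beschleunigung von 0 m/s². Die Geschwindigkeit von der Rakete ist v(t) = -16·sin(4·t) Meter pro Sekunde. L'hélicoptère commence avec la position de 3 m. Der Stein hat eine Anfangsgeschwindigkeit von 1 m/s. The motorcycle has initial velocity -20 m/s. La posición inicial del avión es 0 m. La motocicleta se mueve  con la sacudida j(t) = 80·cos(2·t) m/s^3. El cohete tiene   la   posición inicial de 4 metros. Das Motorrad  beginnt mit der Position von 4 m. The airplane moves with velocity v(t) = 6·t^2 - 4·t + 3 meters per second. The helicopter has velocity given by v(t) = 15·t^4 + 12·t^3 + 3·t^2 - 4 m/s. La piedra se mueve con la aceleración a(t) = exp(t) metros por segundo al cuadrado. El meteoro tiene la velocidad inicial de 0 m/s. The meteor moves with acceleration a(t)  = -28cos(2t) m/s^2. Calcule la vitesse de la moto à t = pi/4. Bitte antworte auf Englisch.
To find the answer, we compute 2 integrals of j(t) = 80·cos(2·t). Finding the antiderivative of j(t) and using a(0) = 0: a(t) = 40·sin(2·t). The integral of acceleration is velocity. Using v(0) = -20, we get v(t) = -20·cos(2·t). From the given velocity equation v(t) = -20·cos(2·t), we substitute t = pi/4 to get v = 0.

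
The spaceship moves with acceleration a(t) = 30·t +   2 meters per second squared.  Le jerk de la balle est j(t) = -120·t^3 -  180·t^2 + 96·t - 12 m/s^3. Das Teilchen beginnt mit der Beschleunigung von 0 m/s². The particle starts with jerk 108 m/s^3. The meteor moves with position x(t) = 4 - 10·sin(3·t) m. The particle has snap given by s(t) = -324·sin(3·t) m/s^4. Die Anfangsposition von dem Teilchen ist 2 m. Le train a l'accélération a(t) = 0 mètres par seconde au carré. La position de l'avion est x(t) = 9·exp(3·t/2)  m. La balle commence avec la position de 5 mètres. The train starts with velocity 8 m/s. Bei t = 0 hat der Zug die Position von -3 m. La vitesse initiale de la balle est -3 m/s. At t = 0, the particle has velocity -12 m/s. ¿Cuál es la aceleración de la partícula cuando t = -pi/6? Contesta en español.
Necesitamos integrar nuestra ecuación del snap s(t) = -324·sin(3·t) 2 veces. La integral del snap es la sacudida. Usando j(0) = 108, obtenemos j(t) = 108·cos(3·t). Tomando ∫j(t)dt y aplicando a(0) = 0, encontramos a(t) = 36·sin(3·t). Tenemos la aceleración a(t) = 36·sin(3·t). Sustituyendo t = -pi/6: a(-pi/6) = -36.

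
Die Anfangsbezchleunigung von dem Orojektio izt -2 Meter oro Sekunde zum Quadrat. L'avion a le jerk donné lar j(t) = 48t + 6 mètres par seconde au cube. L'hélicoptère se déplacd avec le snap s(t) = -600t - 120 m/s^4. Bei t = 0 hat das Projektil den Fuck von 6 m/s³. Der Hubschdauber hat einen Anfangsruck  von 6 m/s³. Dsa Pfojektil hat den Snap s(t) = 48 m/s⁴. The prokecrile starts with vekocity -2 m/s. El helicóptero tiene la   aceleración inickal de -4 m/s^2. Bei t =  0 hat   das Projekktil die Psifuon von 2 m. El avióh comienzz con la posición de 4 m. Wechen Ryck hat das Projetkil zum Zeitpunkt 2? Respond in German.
Um dies zu lösen, müssen wir 1 Stammfunktion unserer Gleichung für den Snap s(t) = 48 finden. Das Integral von dem Snap ist der Ruck. Mit j(0) = 6 erhalten wir j(t) = 48·t + 6. Aus der Gleichung für den Ruck j(t) = 48·t + 6, setzen wir t = 2 ein und erhalten j = 102.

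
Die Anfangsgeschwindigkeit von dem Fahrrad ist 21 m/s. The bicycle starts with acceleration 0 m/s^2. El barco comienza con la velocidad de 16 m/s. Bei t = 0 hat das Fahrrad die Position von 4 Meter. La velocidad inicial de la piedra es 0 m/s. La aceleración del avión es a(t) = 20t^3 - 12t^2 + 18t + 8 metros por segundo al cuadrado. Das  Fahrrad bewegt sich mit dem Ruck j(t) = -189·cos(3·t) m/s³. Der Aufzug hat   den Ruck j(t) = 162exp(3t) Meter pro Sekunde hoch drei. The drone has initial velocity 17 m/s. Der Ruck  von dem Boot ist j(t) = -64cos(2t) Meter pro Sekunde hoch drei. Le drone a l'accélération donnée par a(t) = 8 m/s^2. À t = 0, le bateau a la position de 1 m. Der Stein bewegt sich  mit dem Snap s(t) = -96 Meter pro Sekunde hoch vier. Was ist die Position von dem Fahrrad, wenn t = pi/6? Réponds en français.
Nous devons trouver l'intégrale de notre équation du jerk j(t) = -189·cos(3·t) 3 fois. La primitive du jerk, avec a(0) = 0, donne l'accélération: a(t) = -63·sin(3·t). L'intégrale de l'accélération, avec v(0) = 21, donne la vitesse: v(t) = 21·cos(3·t). L'intégrale de la vitesse, avec x(0) = 4, donne la position: x(t) = 7·sin(3·t) + 4. En utilisant x(t) = 7·sin(3·t) + 4 et en substituant t = pi/6, nous trouvons x = 11.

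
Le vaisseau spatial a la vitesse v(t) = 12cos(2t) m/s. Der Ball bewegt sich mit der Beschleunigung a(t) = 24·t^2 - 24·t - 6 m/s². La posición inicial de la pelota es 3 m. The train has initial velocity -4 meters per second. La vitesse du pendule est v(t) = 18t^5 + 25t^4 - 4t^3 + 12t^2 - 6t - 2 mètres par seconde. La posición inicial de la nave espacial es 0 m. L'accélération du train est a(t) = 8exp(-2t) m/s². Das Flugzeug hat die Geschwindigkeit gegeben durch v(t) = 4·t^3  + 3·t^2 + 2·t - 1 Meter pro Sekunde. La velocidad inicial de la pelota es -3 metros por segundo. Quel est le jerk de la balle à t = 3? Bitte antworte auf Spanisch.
Debemos derivar nuestra ecuación de la aceleración a(t) = 24·t^2 - 24·t - 6 1 vez. La derivada de la aceleración da la sacudida: j(t) = 48·t - 24. Tenemos la sacudida j(t) = 48·t - 24. Sustituyendo t = 3: j(3) = 120.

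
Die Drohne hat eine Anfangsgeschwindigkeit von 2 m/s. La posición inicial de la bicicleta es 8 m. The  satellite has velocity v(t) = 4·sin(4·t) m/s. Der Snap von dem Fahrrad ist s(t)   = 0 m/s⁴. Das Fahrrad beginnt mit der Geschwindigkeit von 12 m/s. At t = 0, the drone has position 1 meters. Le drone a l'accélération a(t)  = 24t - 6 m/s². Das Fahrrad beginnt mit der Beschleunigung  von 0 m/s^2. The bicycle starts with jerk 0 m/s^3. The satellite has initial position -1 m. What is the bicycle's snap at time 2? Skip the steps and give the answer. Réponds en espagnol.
En t = 2, s = 0.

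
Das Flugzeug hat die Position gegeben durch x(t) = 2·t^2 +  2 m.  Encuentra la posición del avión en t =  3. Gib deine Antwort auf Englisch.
We have position x(t) = 2·t^2 + 2. Substituting t = 3: x(3) = 20.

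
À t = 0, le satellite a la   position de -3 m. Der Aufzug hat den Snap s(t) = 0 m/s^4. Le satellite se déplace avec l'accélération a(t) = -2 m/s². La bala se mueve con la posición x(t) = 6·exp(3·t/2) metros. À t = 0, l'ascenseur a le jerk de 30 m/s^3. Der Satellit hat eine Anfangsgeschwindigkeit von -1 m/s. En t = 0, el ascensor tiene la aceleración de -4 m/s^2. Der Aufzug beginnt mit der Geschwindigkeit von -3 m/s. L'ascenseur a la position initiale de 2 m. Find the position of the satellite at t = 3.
To find the answer, we compute 2 integrals of a(t) = -2. The antiderivative of acceleration, with v(0) = -1, gives velocity: v(t) = -2·t - 1. Integrating velocity and using the initial condition x(0) = -3, we get x(t) = -t^2 - t - 3. Using x(t) = -t^2 - t - 3 and substituting t = 3, we find x = -15.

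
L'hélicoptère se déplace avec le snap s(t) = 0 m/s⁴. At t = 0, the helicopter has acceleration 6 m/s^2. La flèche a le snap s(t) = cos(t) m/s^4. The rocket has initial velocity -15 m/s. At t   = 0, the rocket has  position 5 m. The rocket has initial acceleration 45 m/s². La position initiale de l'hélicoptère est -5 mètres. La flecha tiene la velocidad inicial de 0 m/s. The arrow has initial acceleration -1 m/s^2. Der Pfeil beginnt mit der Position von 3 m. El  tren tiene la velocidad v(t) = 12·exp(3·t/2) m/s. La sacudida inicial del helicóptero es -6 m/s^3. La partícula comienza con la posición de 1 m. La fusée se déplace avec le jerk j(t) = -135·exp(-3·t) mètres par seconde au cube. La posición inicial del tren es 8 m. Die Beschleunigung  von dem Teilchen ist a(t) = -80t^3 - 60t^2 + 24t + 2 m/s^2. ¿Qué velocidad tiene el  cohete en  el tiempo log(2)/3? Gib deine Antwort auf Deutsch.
Um dies zu lösen, müssen wir 2 Stammfunktionen unserer Gleichung für den Ruck j(t) = -135·exp(-3·t) finden. Durch Integration von dem Ruck und Verwendung der Anfangsbedingung a(0) = 45, erhalten wir a(t) = 45·exp(-3·t). Mit ∫a(t)dt und Anwendung von v(0) = -15, finden wir v(t) = -15·exp(-3·t). Mit v(t) = -15·exp(-3·t) und Einsetzen von t = log(2)/3, finden wir v = -15/2.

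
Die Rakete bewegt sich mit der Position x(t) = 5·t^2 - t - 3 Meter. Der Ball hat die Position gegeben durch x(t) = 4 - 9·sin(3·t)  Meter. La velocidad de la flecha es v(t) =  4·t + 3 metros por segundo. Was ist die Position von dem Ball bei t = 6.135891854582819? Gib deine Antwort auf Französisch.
De l'équation de la position x(t) = 4 - 9·sin(3·t), nous substituons t = 6.135891854582819 pour obtenir x = 7.84875971105641.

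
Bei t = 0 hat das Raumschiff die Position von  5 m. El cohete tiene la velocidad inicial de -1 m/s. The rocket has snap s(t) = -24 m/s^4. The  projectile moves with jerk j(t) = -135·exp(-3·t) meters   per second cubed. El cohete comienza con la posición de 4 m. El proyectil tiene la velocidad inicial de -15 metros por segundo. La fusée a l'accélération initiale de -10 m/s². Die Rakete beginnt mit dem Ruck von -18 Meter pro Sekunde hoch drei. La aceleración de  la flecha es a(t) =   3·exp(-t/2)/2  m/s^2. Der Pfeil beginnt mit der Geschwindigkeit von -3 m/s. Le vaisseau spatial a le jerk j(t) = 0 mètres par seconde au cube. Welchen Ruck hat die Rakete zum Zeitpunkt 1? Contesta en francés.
Nous devons trouver la primitive de notre équation du snap s(t) = -24 1 fois. La primitive du snap est le jerk. En utilisant j(0) = -18, nous obtenons j(t) = -24·t - 18. En utilisant j(t) = -24·t - 18 et en substituant t = 1, nous trouvons j = -42.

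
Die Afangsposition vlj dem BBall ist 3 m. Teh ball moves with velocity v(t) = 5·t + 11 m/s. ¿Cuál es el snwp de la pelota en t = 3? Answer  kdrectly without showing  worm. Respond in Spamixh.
La respuesta es 0.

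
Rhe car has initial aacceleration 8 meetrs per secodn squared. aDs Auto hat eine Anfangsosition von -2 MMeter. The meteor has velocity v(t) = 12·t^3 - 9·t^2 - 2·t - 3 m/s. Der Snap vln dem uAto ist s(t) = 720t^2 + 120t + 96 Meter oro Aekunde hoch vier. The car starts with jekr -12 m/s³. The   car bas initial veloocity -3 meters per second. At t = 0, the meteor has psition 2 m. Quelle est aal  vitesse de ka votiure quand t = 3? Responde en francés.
En partant du snap s(t) = 720·t^2 + 120·t + 96, nous prenons 3 intégrales. L'intégrale du snap, avec j(0) = -12, donne le jerk: j(t) = 240·t^3 + 60·t^2 + 96·t - 12. La primitive du jerk est l'accélération. En utilisant a(0) = 8, nous obtenons a(t) = 60·t^4 + 20·t^3 + 48·t^2 - 12·t + 8. L'intégrale de l'accélération, avec v(0) = -3, donne la vitesse: v(t) = 12·t^5 + 5·t^4 + 16·t^3 - 6·t^2 + 8·t - 3. Nous avons la vitesse v(t) = 12·t^5 + 5·t^4 + 16·t^3 - 6·t^2 + 8·t - 3. En substituant t = 3: v(3) = 3720.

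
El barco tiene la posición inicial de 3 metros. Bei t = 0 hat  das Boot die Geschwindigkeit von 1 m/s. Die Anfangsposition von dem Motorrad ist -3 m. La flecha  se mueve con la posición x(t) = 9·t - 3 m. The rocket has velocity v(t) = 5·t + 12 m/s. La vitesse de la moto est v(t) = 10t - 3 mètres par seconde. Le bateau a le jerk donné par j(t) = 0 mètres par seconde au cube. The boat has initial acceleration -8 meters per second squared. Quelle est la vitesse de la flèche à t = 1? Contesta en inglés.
We must differentiate our position equation x(t) = 9·t - 3 1 time. Differentiating position, we get velocity: v(t) = 9. Using v(t) = 9 and substituting t = 1, we find v = 9.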